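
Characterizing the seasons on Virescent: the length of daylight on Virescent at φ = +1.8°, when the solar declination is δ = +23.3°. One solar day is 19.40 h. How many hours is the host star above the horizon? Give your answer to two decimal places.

cos H₀ = −tan φ · tan δ = −tan(+1.8°) × tan(+23.300°) = -0.0135, so H₀ = 1.5843 rad = 90.78°.
Daylight = 2H₀/(2π) × 19.40 h = (1.5843/π) × 19.40 = 9.78 h.

9.78 h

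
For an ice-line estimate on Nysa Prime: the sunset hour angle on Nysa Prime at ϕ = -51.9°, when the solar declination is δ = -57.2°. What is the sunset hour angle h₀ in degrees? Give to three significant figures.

Sunrise equation: cos h₀ = −tan ϕ · tan δ = -1.9790 ≤ −1, so the host star never sets (polar day) and h₀ = π.

h₀ = 180°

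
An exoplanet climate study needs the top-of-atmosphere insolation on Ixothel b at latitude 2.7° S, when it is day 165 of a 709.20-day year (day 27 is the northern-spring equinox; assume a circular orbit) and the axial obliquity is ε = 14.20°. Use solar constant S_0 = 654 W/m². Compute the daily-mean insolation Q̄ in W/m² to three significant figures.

Q̄ ≈ 199 W/m²

Solar longitude: L_s = 360° × (165 − 27)/709.20 = 70.051°.
sin δ = sin 14.20° × sin 70.051° = 0.23059, so δ = +13.332°.
cos h₀ = −tan(-2.7°) tan(+13.332°) = 0.0112, h₀ = 1.5596 rad.
Bracket: h₀ sin ϕ sin δ + cos ϕ cos δ sin h₀ = 1.5596×-0.04711×0.23059 + 0.99889×0.97305×0.99994 = -0.016942 + 0.971912 = 0.954970.
Q̄ = (S_0/π) × [bracket] = (654/π) × 0.954970 = 198.8 W/m².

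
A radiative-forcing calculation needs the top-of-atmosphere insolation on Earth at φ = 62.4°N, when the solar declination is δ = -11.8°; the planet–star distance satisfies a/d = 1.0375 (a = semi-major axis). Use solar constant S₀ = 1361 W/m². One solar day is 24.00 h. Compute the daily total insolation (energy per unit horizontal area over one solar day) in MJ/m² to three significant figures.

cos H₀ = −tan(+62.4°) tan(-11.800°) = 0.3996, H₀ = 1.1597 rad.
Bracket: H₀ sin φ sin δ + cos φ cos δ sin H₀ = 1.1597×0.88620×-0.20450 + 0.46330×0.97887×0.91669 = -0.210170 + 0.415729 = 0.205559.
Inverse-square distance factor (a/d)² = 1.0375² = 1.076406.
Q̄ = (S₀/π) × 1.076406 × [bracket] = (1361/π) × 1.076406 × 0.205559 = 95.856 W/m².
Daily total = Q̄ × 24.00 h × 3600 s/h = 95.856 × 24.00 × 3600 / 10⁶ = 8.282 MJ/m².

8.28 MJ/m²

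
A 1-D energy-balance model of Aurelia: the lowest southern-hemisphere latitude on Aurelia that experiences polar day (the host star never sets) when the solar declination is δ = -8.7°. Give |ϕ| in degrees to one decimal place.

|ϕ| = 81.3°

Polar day requires cos h₀ = −tan ϕ tan δ ≤ −1, i.e. tan ϕ tan δ ≥ 1.
The boundary is |tan ϕ| · |tan δ| = 1, so |ϕ| = 90° − |δ| = 90° − 8.7° = 81.3° in the southern hemisphere.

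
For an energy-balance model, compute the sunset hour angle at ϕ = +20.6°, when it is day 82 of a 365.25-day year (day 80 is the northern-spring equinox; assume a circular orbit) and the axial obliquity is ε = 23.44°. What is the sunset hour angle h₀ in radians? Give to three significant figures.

h₀ = 1.58 rad

Solar longitude: L_s = 360° × (82 − 80)/365.25 = 1.971°.
sin δ = sin 23.44° × sin 1.971° = 0.01368, so δ = +0.784°.
cos h₀ = −tan ϕ · tan δ = −tan(+20.6°) × tan(+0.784°) = -0.0051, so h₀ = 1.5759 rad = 90.29°.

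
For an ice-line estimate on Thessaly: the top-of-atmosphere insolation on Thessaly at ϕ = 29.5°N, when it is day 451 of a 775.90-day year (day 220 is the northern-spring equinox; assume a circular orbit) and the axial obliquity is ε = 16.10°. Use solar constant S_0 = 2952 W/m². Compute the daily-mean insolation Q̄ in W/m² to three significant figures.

Solar longitude: L_s = 360° × (451 − 220)/775.90 = 107.179°.
sin δ = sin 16.10° × sin 107.179° = 0.26494, so δ = +15.364°.
cos h₀ = −tan(+29.5°) tan(+15.364°) = -0.1555, h₀ = 1.7269 rad.
Bracket: h₀ sin ϕ sin δ + cos ϕ cos δ sin h₀ = 1.7269×0.49242×0.26494 + 0.87036×0.96426×0.98784 = 0.225294 + 0.829048 = 1.054342.
Q̄ = (S_0/π) × [bracket] = (2952/π) × 1.054342 = 990.7 W/m².

Q̄ ≈ 991 W/m²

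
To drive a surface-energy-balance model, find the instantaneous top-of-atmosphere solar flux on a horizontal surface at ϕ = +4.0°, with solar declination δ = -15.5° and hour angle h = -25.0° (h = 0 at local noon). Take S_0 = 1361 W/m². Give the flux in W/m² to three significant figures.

1.16e+03 W/m²

cos θ_z = sin ϕ sin δ + cos ϕ cos δ cos h = -0.018642 + 0.871218 = 0.852576.
Flux = S_0 · cos θ_z = 1361 × 0.852576 = 1160 W/m².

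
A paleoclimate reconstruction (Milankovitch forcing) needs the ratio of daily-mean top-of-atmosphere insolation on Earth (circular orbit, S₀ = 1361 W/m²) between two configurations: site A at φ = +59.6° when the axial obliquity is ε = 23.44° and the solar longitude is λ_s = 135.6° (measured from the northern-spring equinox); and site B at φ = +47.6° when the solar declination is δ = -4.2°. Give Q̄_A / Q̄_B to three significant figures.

— Configuration A (φ=+59.6°):
Solar declination: sin δ = sin ε · sin λ_s = sin 23.44° × sin 135.6° = 0.27832, so δ = +16.160°.
cos H₀ = −tan(+59.6°) tan(+16.160°) = -0.4939, H₀ = 2.0874 rad.
Bracket: H₀ sin φ sin δ + cos φ cos δ sin H₀ = 2.0874×0.86251×0.27832 + 0.50603×0.96049×0.86952 = 0.501088 + 0.422619 = 0.923707.
Q̄ = (S₀/π) × [bracket] = (1361/π) × 0.923707 = 400.17 W/m².
— Configuration B (φ=+47.6°):
cos H₀ = −tan(+47.6°) tan(-4.200°) = 0.0804, H₀ = 1.4903 rad.
Bracket: H₀ sin φ sin δ + cos φ cos δ sin H₀ = 1.4903×0.73846×-0.07324 + 0.67430×0.99731×0.99676 = -0.080603 + 0.670307 = 0.589704.
Q̄ = (S₀/π) × [bracket] = (1361/π) × 0.589704 = 255.47 W/m².
Ratio Q̄_A / Q̄_B = 400.17 / 255.47 = 1.566.

Q̄_A / Q̄_B ≈ 1.57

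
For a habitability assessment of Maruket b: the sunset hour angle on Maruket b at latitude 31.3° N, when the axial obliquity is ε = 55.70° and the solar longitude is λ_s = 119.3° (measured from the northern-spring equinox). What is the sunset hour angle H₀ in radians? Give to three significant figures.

Solar declination: sin δ = sin ε · sin λ_s = sin 55.70° × sin 119.3° = 0.72041, so δ = +46.089°.
cos H₀ = −tan φ · tan δ = −tan(+31.3°) × tan(+46.089°) = -0.6316, so H₀ = 2.2544 rad = 129.17°.

H₀ = 2.25 rad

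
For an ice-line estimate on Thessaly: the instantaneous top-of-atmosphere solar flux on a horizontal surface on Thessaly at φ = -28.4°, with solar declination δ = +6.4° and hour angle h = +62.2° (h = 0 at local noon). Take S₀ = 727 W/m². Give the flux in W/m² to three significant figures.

cos θ_z = sin φ sin δ + cos φ cos δ cos h = -0.053017 + 0.407700 = 0.354683.
Flux = S₀ · cos θ_z = 727 × 0.354683 = 257.9 W/m².

258 W/m²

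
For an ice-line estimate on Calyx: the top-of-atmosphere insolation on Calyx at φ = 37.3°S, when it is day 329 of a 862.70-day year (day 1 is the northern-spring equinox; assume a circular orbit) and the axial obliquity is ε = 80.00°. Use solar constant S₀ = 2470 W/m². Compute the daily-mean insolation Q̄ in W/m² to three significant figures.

Solar longitude: λ_s = 360° × (329 − 1)/862.70 = 136.873°.
sin δ = sin 80.00° × sin 136.873° = 0.67324, so δ = +42.317°.
cos H₀ = −tan(-37.3°) tan(+42.317°) = 0.6936, H₀ = 0.8043 rad.
Bracket: H₀ sin φ sin δ + cos φ cos δ sin H₀ = 0.8043×-0.60599×0.67324 + 0.79547×0.73943×0.72036 = -0.328136 + 0.423712 = 0.095576.
Q̄ = (S₀/π) × [bracket] = (2470/π) × 0.095576 = 75.14 W/m².

Q̄ ≈ 75.1 W/m²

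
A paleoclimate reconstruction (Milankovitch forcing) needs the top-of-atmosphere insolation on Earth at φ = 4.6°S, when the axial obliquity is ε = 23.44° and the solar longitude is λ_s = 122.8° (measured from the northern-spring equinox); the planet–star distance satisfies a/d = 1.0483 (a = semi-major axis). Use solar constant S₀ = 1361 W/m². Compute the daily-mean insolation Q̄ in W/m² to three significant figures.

Q̄ ≈ 427 W/m²

Solar declination: sin δ = sin ε · sin λ_s = sin 23.44° × sin 122.8° = 0.33437, so δ = +19.534°.
cos H₀ = −tan(-4.6°) tan(+19.534°) = 0.0285, H₀ = 1.5422 rad.
Bracket: H₀ sin φ sin δ + cos φ cos δ sin H₀ = 1.5422×-0.08020×0.33437 + 0.99678×0.94244×0.99959 = -0.041356 + 0.939020 = 0.897664.
Inverse-square distance factor (a/d)² = 1.0483² = 1.098933.
Q̄ = (S₀/π) × 1.098933 × [bracket] = (1361/π) × 1.098933 × 0.897664 = 427.4 W/m².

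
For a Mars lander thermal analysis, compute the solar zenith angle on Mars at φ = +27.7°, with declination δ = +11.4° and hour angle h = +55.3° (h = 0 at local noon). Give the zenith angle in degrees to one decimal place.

θ_z = 54.1°

cos θ_z = sin φ sin δ + cos φ cos δ cos h = 0.091879 + 0.494092 = 0.585971.
θ_z = arccos(0.585971) = 54.1°.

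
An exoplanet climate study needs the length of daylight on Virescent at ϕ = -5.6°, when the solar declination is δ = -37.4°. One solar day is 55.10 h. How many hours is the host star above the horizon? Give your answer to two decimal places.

cos h₀ = −tan ϕ · tan δ = −tan(-5.6°) × tan(-37.400°) = -0.0750, so h₀ = 1.6458 rad = 94.30°.
Daylight = 2h₀/(2π) × 55.10 h = (1.6458/π) × 55.10 = 28.87 h.

28.87 h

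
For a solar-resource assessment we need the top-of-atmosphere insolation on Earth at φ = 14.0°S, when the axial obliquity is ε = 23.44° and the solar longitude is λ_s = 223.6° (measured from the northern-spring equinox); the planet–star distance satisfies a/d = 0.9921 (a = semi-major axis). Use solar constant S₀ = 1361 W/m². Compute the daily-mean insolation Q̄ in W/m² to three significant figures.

Q̄ ≈ 443 W/m²

Solar declination: sin δ = sin ε · sin λ_s = sin 23.44° × sin 223.6° = -0.27432, so δ = -15.922°.
cos H₀ = −tan(-14.0°) tan(-15.922°) = -0.0711, H₀ = 1.6420 rad.
Bracket: H₀ sin φ sin δ + cos φ cos δ sin H₀ = 1.6420×-0.24192×-0.27432 + 0.97030×0.96164×0.99747 = 0.108969 + 0.930719 = 1.039688.
Inverse-square distance factor (a/d)² = 0.9921² = 0.984262.
Q̄ = (S₀/π) × 0.984262 × [bracket] = (1361/π) × 0.984262 × 1.039688 = 443.3 W/m².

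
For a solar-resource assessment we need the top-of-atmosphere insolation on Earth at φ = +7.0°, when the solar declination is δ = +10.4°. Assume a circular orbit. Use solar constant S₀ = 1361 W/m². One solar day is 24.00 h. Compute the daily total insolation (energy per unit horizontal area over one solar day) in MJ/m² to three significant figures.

37.8 MJ/m²

cos H₀ = −tan(+7.0°) tan(+10.400°) = -0.0225, H₀ = 1.5933 rad.
Bracket: H₀ sin φ sin δ + cos φ cos δ sin H₀ = 1.5933×0.12187×0.18052 + 0.99255×0.98357×0.99975 = 0.035053 + 0.975998 = 1.011051.
Q̄ = (S₀/π) × [bracket] = (1361/π) × 1.011051 = 438.01 W/m².
Daily total = Q̄ × 24.00 h × 3600 s/h = 438.01 × 24.00 × 3600 / 10⁶ = 37.84 MJ/m².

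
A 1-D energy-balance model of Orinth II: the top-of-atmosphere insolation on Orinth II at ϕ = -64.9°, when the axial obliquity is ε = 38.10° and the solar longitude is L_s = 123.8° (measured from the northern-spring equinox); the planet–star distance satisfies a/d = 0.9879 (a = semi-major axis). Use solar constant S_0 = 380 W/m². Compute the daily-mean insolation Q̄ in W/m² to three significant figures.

Q̄ ≈ 0.00 W/m²

Solar declination: sin δ = sin ε · sin L_s = sin 38.10° × sin 123.8° = 0.51275, so δ = +30.847°.
cos h₀ = −tan(-64.9°) tan(+30.847°) = 1.2750 ≥ 1 ⇒ polar night, h₀ = 0 and Q̄ = 0.
Inverse-square distance factor (a/d)² = 0.9879² = 0.975946.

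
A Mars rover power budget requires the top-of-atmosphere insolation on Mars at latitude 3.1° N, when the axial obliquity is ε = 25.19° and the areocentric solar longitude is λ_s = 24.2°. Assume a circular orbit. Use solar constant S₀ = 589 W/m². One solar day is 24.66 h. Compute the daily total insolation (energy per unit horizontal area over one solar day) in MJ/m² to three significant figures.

sin δ = sin 25.19° × sin 24.2° = 0.17447, so δ = +10.048°.
cos H₀ = −tan(+3.1°) tan(+10.048°) = -0.0096, H₀ = 1.5804 rad.
Bracket: H₀ sin φ sin δ + cos φ cos δ sin H₀ = 1.5804×0.05408×0.17447 + 0.99854×0.98466×0.99995 = 0.014912 + 0.983173 = 0.998085.
Q̄ = (S₀/π) × [bracket] = (589/π) × 0.998085 = 187.13 W/m².
Daily total = Q̄ × 24.66 h × 3600 s/h = 187.13 × 24.66 × 3600 / 10⁶ = 16.61 MJ/m².

16.6 MJ/m²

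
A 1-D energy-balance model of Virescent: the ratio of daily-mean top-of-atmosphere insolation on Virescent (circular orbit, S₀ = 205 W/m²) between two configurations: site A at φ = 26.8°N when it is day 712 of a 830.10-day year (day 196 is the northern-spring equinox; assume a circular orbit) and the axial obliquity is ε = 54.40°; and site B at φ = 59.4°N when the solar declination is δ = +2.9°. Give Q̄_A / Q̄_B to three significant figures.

— Configuration A (φ=+26.8°):
Solar longitude: λ_s = 360° × (712 − 196)/830.10 = 223.780°.
sin δ = sin 54.40° × sin 223.780° = -0.56258, so δ = -34.234°.
cos H₀ = −tan(+26.8°) tan(-34.234°) = 0.3437, H₀ = 1.2199 rad.
Bracket: H₀ sin φ sin δ + cos φ cos δ sin H₀ = 1.2199×0.45088×-0.56258 + 0.89259×0.82674×0.93907 = -0.309435 + 0.692977 = 0.383542.
Q̄ = (S₀/π) × [bracket] = (205/π) × 0.383542 = 25.027 W/m².
— Configuration B (φ=+59.4°):
cos H₀ = −tan(+59.4°) tan(+2.900°) = -0.0857, H₀ = 1.6566 rad.
Bracket: H₀ sin φ sin δ + cos φ cos δ sin H₀ = 1.6566×0.86074×0.05059 + 0.50904×0.99872×0.99632 = 0.072136 + 0.506518 = 0.578654.
Q̄ = (S₀/π) × [bracket] = (205/π) × 0.578654 = 37.759 W/m².
Ratio Q̄_A / Q̄_B = 25.027 / 37.759 = 0.6628.

Q̄_A / Q̄_B ≈ 0.663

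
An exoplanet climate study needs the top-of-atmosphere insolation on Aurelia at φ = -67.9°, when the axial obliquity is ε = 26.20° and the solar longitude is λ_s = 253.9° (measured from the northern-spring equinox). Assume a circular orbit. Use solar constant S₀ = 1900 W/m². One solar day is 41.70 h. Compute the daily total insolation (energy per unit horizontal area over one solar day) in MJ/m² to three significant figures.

112 MJ/m²

Solar declination: sin δ = sin ε · sin λ_s = sin 26.20° × sin 253.9° = -0.42419, so δ = -25.099°.
cos H₀ = −tan(-67.9°) tan(-25.099°) = -1.1536 ≤ −1 ⇒ polar day, H₀ = π.
Bracket: H₀ sin φ sin δ + cos φ cos δ sin H₀ = 3.1416×-0.92653×-0.42419 + 0.37622×0.90557×0.00000 = 1.234727 + 0.000000 = 1.234727.
Q̄ = (S₀/π) × [bracket] = (1900/π) × 1.234727 = 746.75 W/m².
Daily total = Q̄ × 41.70 h × 3600 s/h = 746.75 × 41.70 × 3600 / 10⁶ = 112.1 MJ/m².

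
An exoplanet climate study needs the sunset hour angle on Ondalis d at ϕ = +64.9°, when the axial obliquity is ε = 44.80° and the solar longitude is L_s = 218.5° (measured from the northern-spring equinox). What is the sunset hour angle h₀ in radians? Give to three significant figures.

h₀ = 0.00 rad

Solar declination: sin δ = sin ε · sin L_s = sin 44.80° × sin 218.5° = -0.43865, so δ = -26.017°.
cos h₀ = −tan ϕ · tan δ = 1.0420 ≥ 1, so the host star never rises (polar night) and h₀ = 0.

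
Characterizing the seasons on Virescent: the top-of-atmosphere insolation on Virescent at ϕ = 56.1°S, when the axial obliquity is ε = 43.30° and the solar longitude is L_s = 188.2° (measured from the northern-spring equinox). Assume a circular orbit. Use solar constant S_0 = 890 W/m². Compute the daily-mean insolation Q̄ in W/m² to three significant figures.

Solar declination: sin δ = sin ε · sin L_s = sin 43.30° × sin 188.2° = -0.09782, so δ = -5.614°.
cos h₀ = −tan(-56.1°) tan(-5.614°) = -0.1463, h₀ = 1.7176 rad.
Bracket: h₀ sin ϕ sin δ + cos ϕ cos δ sin h₀ = 1.7176×-0.83001×-0.09782 + 0.55775×0.99520×0.98924 = 0.139455 + 0.549100 = 0.688555.
Q̄ = (S_0/π) × [bracket] = (890/π) × 0.688555 = 195.1 W/m².

Q̄ ≈ 195 W/m²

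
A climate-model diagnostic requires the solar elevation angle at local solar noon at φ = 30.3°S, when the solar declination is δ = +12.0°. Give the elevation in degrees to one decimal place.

47.7°

At local noon the hour angle is zero, so the zenith angle equals |φ − δ| = |-30.3° − (+12.000°)| = 42.300°.
Elevation = 90° − 42.300° = 47.7°.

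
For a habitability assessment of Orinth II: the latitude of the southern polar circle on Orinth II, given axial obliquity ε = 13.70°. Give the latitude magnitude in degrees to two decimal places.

The polar circle is the lowest latitude that experiences at least one full rotation of continuous darkness at the northern-summer solstice; it lies at |φ| = 90° − ε = 90° − 13.70° = 76.30°.

76.30°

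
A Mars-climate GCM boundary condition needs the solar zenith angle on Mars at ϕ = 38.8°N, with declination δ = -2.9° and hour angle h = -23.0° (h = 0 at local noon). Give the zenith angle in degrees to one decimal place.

θ_z = 46.8°

cos θ_z = sin ϕ sin δ + cos ϕ cos δ cos h = -0.031702 + 0.716466 = 0.684764.
θ_z = arccos(0.684764) = 46.8°.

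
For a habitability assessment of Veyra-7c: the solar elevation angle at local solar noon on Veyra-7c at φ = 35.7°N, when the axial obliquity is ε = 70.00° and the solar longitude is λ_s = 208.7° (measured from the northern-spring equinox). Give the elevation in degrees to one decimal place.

Solar declination: sin δ = sin ε · sin λ_s = sin 70.00° × sin 208.7° = -0.45126, so δ = -26.825°.
At local noon the hour angle is zero, so the zenith angle equals |φ − δ| = |+35.7° − (-26.825°)| = 62.525°.
Elevation = 90° − 62.525° = 27.5°.

27.5°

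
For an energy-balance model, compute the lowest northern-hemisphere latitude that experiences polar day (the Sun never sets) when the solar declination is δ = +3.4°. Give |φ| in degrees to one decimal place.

Polar day requires cos H₀ = −tan φ tan δ ≤ −1, i.e. tan φ tan δ ≥ 1.
The boundary is |tan φ| · |tan δ| = 1, so |φ| = 90° − |δ| = 90° − 3.4° = 86.6° in the northern hemisphere.

|φ| = 86.6°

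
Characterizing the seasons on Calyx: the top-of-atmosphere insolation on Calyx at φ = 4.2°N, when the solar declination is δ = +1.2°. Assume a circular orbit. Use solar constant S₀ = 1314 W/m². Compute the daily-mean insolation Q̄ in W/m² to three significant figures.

cos H₀ = −tan(+4.2°) tan(+1.200°) = -0.0015, H₀ = 1.5723 rad.
Bracket: H₀ sin φ sin δ + cos φ cos δ sin H₀ = 1.5723×0.07324×0.02094 + 0.99731×0.99978×1.00000 = 0.002411 + 0.997091 = 0.999502.
Q̄ = (S₀/π) × [bracket] = (1314/π) × 0.999502 = 418.1 W/m².

Q̄ ≈ 418 W/m²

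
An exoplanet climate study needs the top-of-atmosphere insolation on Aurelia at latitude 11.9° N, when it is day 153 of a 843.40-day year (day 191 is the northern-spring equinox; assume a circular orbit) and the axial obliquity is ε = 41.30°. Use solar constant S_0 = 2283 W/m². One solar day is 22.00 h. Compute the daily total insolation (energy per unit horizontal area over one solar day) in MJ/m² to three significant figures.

52.0 MJ/m²

Solar longitude: L_s = 360° × (153 − 191)/843.40 = -16.220°, i.e. -16.220° + 360° = 343.780°.
sin δ = sin 41.30° × sin 343.780° = -0.18436, so δ = -10.624°.
cos h₀ = −tan(+11.9°) tan(-10.624°) = 0.0395, h₀ = 1.5313 rad.
Bracket: h₀ sin ϕ sin δ + cos ϕ cos δ sin h₀ = 1.5313×0.20620×-0.18436 + 0.97851×0.98286×0.99922 = -0.058212 + 0.960988 = 0.902776.
Q̄ = (S_0/π) × [bracket] = (2283/π) × 0.902776 = 656.05 W/m².
Daily total = Q̄ × 22.00 h × 3600 s/h = 656.05 × 22.00 × 3600 / 10⁶ = 51.96 MJ/m².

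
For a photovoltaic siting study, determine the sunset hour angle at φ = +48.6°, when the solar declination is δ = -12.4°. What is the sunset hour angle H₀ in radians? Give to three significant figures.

cos H₀ = −tan φ · tan δ = −tan(+48.6°) × tan(-12.400°) = 0.2494, so H₀ = 1.3187 rad = 75.56°.

H₀ = 1.32 rad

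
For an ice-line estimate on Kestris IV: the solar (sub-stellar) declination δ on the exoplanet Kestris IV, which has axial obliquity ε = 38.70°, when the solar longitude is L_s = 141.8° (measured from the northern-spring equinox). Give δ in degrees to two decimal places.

δ = +22.75°

sin δ = sin ε · sin L_s = sin 38.70° × sin 141.8° = 0.386655.
δ = arcsin(0.386655) = +22.75°.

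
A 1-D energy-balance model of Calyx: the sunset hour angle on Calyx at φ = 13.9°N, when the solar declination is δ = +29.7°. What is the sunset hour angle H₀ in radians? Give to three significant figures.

H₀ = 1.71 rad

cos H₀ = −tan φ · tan δ = −tan(+13.9°) × tan(+29.700°) = -0.1412, so H₀ = 1.7124 rad = 98.11°.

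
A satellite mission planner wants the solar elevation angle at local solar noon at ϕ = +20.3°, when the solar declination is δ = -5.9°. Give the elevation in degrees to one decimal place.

At local noon the hour angle is zero, so the zenith angle equals |ϕ − δ| = |+20.3° − (-5.900°)| = 26.200°.
Elevation = 90° − 26.200° = 63.8°.

63.8°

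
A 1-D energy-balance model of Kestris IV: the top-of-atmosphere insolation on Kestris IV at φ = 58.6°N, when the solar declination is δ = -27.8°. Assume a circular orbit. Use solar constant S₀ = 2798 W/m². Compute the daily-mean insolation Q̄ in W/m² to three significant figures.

cos H₀ = −tan(+58.6°) tan(-27.800°) = 0.8638, H₀ = 0.5281 rad.
Bracket: H₀ sin φ sin δ + cos φ cos δ sin H₀ = 0.5281×0.85355×-0.46639 + 0.52101×0.88458×0.50391 = -0.210230 + 0.232240 = 0.022010.
Q̄ = (S₀/π) × [bracket] = (2798/π) × 0.022010 = 19.60 W/m².

Q̄ ≈ 19.6 W/m²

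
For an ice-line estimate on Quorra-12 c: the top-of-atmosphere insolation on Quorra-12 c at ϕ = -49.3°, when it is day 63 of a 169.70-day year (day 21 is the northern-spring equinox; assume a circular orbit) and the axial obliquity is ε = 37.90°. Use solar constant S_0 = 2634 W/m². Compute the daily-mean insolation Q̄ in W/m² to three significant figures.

Solar longitude: L_s = 360° × (63 − 21)/169.70 = 89.098°.
sin δ = sin 37.90° × sin 89.098° = 0.61421, so δ = +37.894°.
cos h₀ = −tan(-49.3°) tan(+37.894°) = 0.9049, h₀ = 0.4397 rad.
Bracket: h₀ sin ϕ sin δ + cos ϕ cos δ sin h₀ = 0.4397×-0.75813×0.61421 + 0.65210×0.78914×0.42566 = -0.204747 + 0.219044 = 0.014297.
Q̄ = (S_0/π) × [bracket] = (2634/π) × 0.014297 = 11.99 W/m².

Q̄ ≈ 12.0 W/m²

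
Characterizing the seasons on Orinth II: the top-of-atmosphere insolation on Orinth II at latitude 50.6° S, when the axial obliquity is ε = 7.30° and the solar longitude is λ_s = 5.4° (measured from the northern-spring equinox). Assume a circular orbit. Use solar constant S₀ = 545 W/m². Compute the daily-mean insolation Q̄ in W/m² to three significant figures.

Q̄ ≈ 108 W/m²

Solar declination: sin δ = sin ε · sin λ_s = sin 7.30° × sin 5.4° = 0.01196, so δ = +0.685°.
cos H₀ = −tan(-50.6°) tan(+0.685°) = 0.0146, H₀ = 1.5562 rad.
Bracket: H₀ sin φ sin δ + cos φ cos δ sin H₀ = 1.5562×-0.77273×0.01196 + 0.63473×0.99993×0.99989 = -0.014382 + 0.634616 = 0.620234.
Q̄ = (S₀/π) × [bracket] = (545/π) × 0.620234 = 107.6 W/m².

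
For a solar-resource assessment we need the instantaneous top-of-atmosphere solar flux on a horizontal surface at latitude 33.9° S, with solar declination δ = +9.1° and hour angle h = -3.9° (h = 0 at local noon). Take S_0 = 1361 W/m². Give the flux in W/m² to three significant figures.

cos θ_z = sin ϕ sin δ + cos ϕ cos δ cos h = -0.088212 + 0.817668 = 0.729456.
Flux = S_0 · cos θ_z = 1361 × 0.729456 = 992.8 W/m².

993 W/m²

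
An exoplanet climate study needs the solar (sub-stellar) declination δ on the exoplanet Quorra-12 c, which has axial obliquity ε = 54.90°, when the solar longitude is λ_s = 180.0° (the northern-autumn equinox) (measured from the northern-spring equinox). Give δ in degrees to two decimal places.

δ = +0.00°

sin δ = sin ε · sin λ_s = sin 54.90° × sin 180.0° = 0.000000.
δ = arcsin(0.000000) = +0.00°.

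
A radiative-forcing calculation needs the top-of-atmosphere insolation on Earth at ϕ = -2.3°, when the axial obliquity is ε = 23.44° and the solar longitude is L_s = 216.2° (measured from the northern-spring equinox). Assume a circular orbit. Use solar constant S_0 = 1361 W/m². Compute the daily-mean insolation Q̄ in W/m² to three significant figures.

Solar declination: sin δ = sin ε · sin L_s = sin 23.44° × sin 216.2° = -0.23494, so δ = -13.588°.
cos h₀ = −tan(-2.3°) tan(-13.588°) = -0.0097, h₀ = 1.5805 rad.
Bracket: h₀ sin ϕ sin δ + cos ϕ cos δ sin h₀ = 1.5805×-0.04013×-0.23494 + 0.99919×0.97201×0.99995 = 0.014901 + 0.971174 = 0.986075.
Q̄ = (S_0/π) × [bracket] = (1361/π) × 0.986075 = 427.2 W/m².

Q̄ ≈ 427 W/m²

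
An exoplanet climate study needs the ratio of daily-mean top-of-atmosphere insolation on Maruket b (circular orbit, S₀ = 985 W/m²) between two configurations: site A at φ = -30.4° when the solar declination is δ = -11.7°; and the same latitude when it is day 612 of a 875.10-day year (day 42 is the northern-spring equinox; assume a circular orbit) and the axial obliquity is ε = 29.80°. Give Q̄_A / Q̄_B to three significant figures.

Q̄_A / Q̄_B ≈ 0.890

— Configuration A (φ=-30.4°):
cos H₀ = −tan(-30.4°) tan(-11.700°) = -0.1215, H₀ = 1.6926 rad.
Bracket: H₀ sin φ sin δ + cos φ cos δ sin H₀ = 1.6926×-0.50603×-0.20279 + 0.86251×0.97922×0.99259 = 0.173691 + 0.838329 = 1.012020.
Q̄ = (S₀/π) × [bracket] = (985/π) × 1.012020 = 317.30 W/m².
— Configuration B (φ=-30.4°):
Solar longitude: λ_s = 360° × (612 − 42)/875.10 = 234.487°.
sin δ = sin 29.80° × sin 234.487° = -0.40453, so δ = -23.862°.
cos H₀ = −tan(-30.4°) tan(-23.862°) = -0.2595, H₀ = 1.8333 rad.
Bracket: H₀ sin φ sin δ + cos φ cos δ sin H₀ = 1.8333×-0.50603×-0.40453 + 0.86251×0.91452×0.96574 = 0.375284 + 0.761759 = 1.137043.
Q̄ = (S₀/π) × [bracket] = (985/π) × 1.137043 = 356.50 W/m².
Ratio Q̄_A / Q̄_B = 317.30 / 356.50 = 0.8900.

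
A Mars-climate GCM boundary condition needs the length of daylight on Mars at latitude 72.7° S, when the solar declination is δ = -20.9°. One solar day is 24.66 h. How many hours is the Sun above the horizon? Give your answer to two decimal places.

Sunrise equation: cos h₀ = −tan ϕ · tan δ = -1.2260 ≤ −1, so the Sun never sets (polar day) and h₀ = π.
Daylight = 2h₀/(2π) × 24.66 h = (3.1416/π) × 24.66 = 24.66 h.

24.66 h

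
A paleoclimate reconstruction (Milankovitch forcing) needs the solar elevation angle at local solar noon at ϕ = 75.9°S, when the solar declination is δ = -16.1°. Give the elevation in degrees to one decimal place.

At local noon the hour angle is zero, so the zenith angle equals |ϕ − δ| = |-75.9° − (-16.100°)| = 59.800°.
Elevation = 90° − 59.800° = 30.2°.

30.2°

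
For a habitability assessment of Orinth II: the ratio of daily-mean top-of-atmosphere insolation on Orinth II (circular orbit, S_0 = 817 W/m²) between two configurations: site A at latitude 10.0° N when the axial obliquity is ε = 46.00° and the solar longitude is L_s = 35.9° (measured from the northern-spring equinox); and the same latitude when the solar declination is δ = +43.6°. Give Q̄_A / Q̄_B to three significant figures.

Q̄_A / Q̄_B ≈ 1.11

— Configuration A (ϕ=+10.0°):
Solar declination: sin δ = sin ε · sin L_s = sin 46.00° × sin 35.9° = 0.42180, so δ = +24.948°.
cos h₀ = −tan(+10.0°) tan(+24.948°) = -0.0820, h₀ = 1.6529 rad.
Bracket: h₀ sin ϕ sin δ + cos ϕ cos δ sin h₀ = 1.6529×0.17365×0.42180 + 0.98481×0.90669×0.99663 = 0.121068 + 0.889908 = 1.010976.
Q̄ = (S_0/π) × [bracket] = (817/π) × 1.010976 = 262.91 W/m².
— Configuration B (ϕ=+10.0°):
cos h₀ = −tan(+10.0°) tan(+43.600°) = -0.1679, h₀ = 1.7395 rad.
Bracket: h₀ sin ϕ sin δ + cos ϕ cos δ sin h₀ = 1.7395×0.17365×0.68962 + 0.98481×0.72417×0.98580 = 0.208309 + 0.703043 = 0.911352.
Q̄ = (S_0/π) × [bracket] = (817/π) × 0.911352 = 237.01 W/m².
Ratio Q̄_A / Q̄_B = 262.91 / 237.01 = 1.109.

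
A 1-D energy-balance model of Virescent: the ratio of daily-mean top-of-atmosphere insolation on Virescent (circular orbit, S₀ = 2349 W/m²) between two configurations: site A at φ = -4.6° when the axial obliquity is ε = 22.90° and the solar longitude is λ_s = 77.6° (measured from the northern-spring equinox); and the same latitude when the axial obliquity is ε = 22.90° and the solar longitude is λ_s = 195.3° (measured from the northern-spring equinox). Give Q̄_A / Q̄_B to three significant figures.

— Configuration A (φ=-4.6°):
Solar declination: sin δ = sin ε · sin λ_s = sin 22.90° × sin 77.6° = 0.38005, so δ = +22.337°.
cos H₀ = −tan(-4.6°) tan(+22.337°) = 0.0331, H₀ = 1.5377 rad.
Bracket: H₀ sin φ sin δ + cos φ cos δ sin H₀ = 1.5377×-0.08020×0.38005 + 0.99678×0.92497×0.99945 = -0.046869 + 0.921485 = 0.874616.
Q̄ = (S₀/π) × [bracket] = (2349/π) × 0.874616 = 653.96 W/m².
— Configuration B (φ=-4.6°):
Solar declination: sin δ = sin ε · sin λ_s = sin 22.90° × sin 195.3° = -0.10268, so δ = -5.893°.
cos H₀ = −tan(-4.6°) tan(-5.893°) = -0.0083, H₀ = 1.5791 rad.
Bracket: H₀ sin φ sin δ + cos φ cos δ sin H₀ = 1.5791×-0.08020×-0.10268 + 0.99678×0.99471×0.99997 = 0.013004 + 0.991477 = 1.004481.
Q̄ = (S₀/π) × [bracket] = (2349/π) × 1.004481 = 751.06 W/m².
Ratio Q̄_A / Q̄_B = 653.96 / 751.06 = 0.8707.

Q̄_A / Q̄_B ≈ 0.871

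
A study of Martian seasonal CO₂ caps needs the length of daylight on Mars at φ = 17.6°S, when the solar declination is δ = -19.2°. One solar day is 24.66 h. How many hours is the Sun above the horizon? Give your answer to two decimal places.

13.20 h

cos H₀ = −tan φ · tan δ = −tan(-17.6°) × tan(-19.200°) = -0.1105, so H₀ = 1.6815 rad = 96.34°.
Daylight = 2H₀/(2π) × 24.66 h = (1.6815/π) × 24.66 = 13.20 h.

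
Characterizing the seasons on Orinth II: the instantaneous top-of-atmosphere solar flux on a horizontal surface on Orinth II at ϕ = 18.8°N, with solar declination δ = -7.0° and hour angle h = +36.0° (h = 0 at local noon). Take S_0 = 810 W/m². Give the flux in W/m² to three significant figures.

584 W/m²

cos θ_z = sin ϕ sin δ + cos ϕ cos δ cos h = -0.039274 + 0.760147 = 0.720873.
Flux = S_0 · cos θ_z = 810 × 0.720873 = 583.9 W/m².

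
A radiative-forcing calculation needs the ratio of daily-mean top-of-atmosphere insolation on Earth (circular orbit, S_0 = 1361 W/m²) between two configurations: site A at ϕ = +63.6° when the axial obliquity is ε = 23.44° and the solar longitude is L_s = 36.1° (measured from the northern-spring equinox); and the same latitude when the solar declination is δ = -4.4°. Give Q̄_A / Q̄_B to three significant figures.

Q̄_A / Q̄_B ≈ 2.39

— Configuration A (ϕ=+63.6°):
Solar declination: sin δ = sin ε · sin L_s = sin 23.44° × sin 36.1° = 0.23438, so δ = +13.555°.
cos h₀ = −tan(+63.6°) tan(+13.555°) = -0.4857, h₀ = 2.0779 rad.
Bracket: h₀ sin ϕ sin δ + cos ϕ cos δ sin h₀ = 2.0779×0.89571×0.23438 + 0.44464×0.97215×0.87414 = 0.436227 + 0.377853 = 0.814080.
Q̄ = (S_0/π) × [bracket] = (1361/π) × 0.814080 = 352.68 W/m².
— Configuration B (ϕ=+63.6°):
cos h₀ = −tan(+63.6°) tan(-4.400°) = 0.1550, h₀ = 1.4152 rad.
Bracket: h₀ sin ϕ sin δ + cos ϕ cos δ sin h₀ = 1.4152×0.89571×-0.07672 + 0.44464×0.99705×0.98791 = -0.097251 + 0.437968 = 0.340717.
Q̄ = (S_0/π) × [bracket] = (1361/π) × 0.340717 = 147.61 W/m².
Ratio Q̄_A / Q̄_B = 352.68 / 147.61 = 2.389.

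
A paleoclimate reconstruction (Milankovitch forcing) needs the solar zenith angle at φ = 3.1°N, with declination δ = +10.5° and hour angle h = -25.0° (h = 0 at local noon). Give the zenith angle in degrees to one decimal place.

cos θ_z = sin φ sin δ + cos φ cos δ cos h = 0.009855 + 0.889828 = 0.899683.
θ_z = arccos(0.899683) = 25.9°.

θ_z = 25.9°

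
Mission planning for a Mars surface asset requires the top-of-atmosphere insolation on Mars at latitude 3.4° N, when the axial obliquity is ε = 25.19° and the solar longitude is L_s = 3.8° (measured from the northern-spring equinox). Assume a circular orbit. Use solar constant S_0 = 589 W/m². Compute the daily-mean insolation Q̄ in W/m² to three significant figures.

Solar declination: sin δ = sin ε · sin L_s = sin 25.19° × sin 3.8° = 0.02821, so δ = +1.616°.
cos h₀ = −tan(+3.4°) tan(+1.616°) = -0.0017, h₀ = 1.5725 rad.
Bracket: h₀ sin ϕ sin δ + cos ϕ cos δ sin h₀ = 1.5725×0.05931×0.02821 + 0.99824×0.99960×1.00000 = 0.002631 + 0.997841 = 1.000472.
Q̄ = (S_0/π) × [bracket] = (589/π) × 1.000472 = 187.6 W/m².

Q̄ ≈ 188 W/m²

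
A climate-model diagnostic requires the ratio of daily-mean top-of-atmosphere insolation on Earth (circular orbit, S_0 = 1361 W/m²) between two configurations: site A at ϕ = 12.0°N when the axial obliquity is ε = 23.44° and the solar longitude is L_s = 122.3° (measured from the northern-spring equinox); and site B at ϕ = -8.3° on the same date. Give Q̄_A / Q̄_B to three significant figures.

Q̄_A / Q̄_B ≈ 1.21

— Configuration A (ϕ=+12.0°):
Solar declination: sin δ = sin ε · sin L_s = sin 23.44° × sin 122.3° = 0.33624, so δ = +19.648°.
cos h₀ = −tan(+12.0°) tan(+19.648°) = -0.0759, h₀ = 1.6468 rad.
Bracket: h₀ sin ϕ sin δ + cos ϕ cos δ sin h₀ = 1.6468×0.20791×0.33624 + 0.97815×0.94178×0.99712 = 0.115124 + 0.918549 = 1.033673.
Q̄ = (S_0/π) × [bracket] = (1361/π) × 1.033673 = 447.81 W/m².
— Configuration B (ϕ=-8.3°):
cos h₀ = −tan(-8.3°) tan(+19.648°) = 0.0521, h₀ = 1.5187 rad.
Bracket: h₀ sin ϕ sin δ + cos ϕ cos δ sin h₀ = 1.5187×-0.14436×0.33624 + 0.98953×0.94178×0.99864 = -0.073717 + 0.930652 = 0.856935.
Q̄ = (S_0/π) × [bracket] = (1361/π) × 0.856935 = 371.24 W/m².
Ratio Q̄_A / Q̄_B = 447.81 / 371.24 = 1.206.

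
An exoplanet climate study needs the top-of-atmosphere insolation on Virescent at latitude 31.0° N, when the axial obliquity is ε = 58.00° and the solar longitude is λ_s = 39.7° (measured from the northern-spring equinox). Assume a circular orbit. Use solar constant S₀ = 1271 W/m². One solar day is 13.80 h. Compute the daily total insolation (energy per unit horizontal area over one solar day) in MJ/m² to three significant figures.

24.4 MJ/m²

Solar declination: sin δ = sin ε · sin λ_s = sin 58.00° × sin 39.7° = 0.54171, so δ = +32.800°.
cos H₀ = −tan(+31.0°) tan(+32.800°) = -0.3872, H₀ = 1.9684 rad.
Bracket: H₀ sin φ sin δ + cos φ cos δ sin H₀ = 1.9684×0.51504×0.54171 + 0.85717×0.84057×0.92198 = 0.549188 + 0.664297 = 1.213485.
Q̄ = (S₀/π) × [bracket] = (1271/π) × 1.213485 = 490.94 W/m².
Daily total = Q̄ × 13.80 h × 3600 s/h = 490.94 × 13.80 × 3600 / 10⁶ = 24.39 MJ/m².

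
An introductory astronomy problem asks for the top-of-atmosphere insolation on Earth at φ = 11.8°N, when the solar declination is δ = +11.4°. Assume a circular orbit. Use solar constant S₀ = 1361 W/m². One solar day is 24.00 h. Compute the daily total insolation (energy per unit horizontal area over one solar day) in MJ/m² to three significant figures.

38.3 MJ/m²

cos H₀ = −tan(+11.8°) tan(+11.400°) = -0.0421, H₀ = 1.6129 rad.
Bracket: H₀ sin φ sin δ + cos φ cos δ sin H₀ = 1.6129×0.20450×0.19766 + 0.97887×0.98027×0.99911 = 0.065196 + 0.958703 = 1.023899.
Q̄ = (S₀/π) × [bracket] = (1361/π) × 1.023899 = 443.57 W/m².
Daily total = Q̄ × 24.00 h × 3600 s/h = 443.57 × 24.00 × 3600 / 10⁶ = 38.32 MJ/m².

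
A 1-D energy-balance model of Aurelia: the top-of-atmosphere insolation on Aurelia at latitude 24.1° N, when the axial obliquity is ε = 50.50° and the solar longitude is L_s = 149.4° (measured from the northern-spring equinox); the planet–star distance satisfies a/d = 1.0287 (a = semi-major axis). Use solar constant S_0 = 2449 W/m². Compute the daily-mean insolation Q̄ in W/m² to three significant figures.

Q̄ ≈ 913 W/m²

Solar declination: sin δ = sin ε · sin L_s = sin 50.50° × sin 149.4° = 0.39279, so δ = +23.128°.
cos h₀ = −tan(+24.1°) tan(+23.128°) = -0.1911, h₀ = 1.7630 rad.
Bracket: h₀ sin ϕ sin δ + cos ϕ cos δ sin h₀ = 1.7630×0.40833×0.39279 + 0.91283×0.91963×0.98158 = 0.282764 + 0.824003 = 1.106767.
Inverse-square distance factor (a/d)² = 1.0287² = 1.058224.
Q̄ = (S_0/π) × 1.058224 × [bracket] = (2449/π) × 1.058224 × 1.106767 = 913.0 W/m².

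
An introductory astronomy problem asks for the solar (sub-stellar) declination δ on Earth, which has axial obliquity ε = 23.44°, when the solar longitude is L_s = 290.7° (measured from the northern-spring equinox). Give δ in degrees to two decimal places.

sin δ = sin ε · sin L_s = sin 23.44° × sin 290.7° = -0.372109.
δ = arcsin(-0.372109) = -21.85°.

δ = -21.85°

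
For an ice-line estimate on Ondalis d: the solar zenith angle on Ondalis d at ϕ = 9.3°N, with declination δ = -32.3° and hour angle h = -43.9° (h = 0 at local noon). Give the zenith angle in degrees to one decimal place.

θ_z = 59.0°

cos θ_z = sin ϕ sin δ + cos ϕ cos δ cos h = -0.086353 + 0.601049 = 0.514696.
θ_z = arccos(0.514696) = 59.0°.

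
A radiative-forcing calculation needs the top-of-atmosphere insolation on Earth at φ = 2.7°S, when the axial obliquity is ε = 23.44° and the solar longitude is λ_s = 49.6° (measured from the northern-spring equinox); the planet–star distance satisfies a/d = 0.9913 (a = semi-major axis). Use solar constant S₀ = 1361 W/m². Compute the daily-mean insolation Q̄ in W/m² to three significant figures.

Q̄ ≈ 396 W/m²

Solar declination: sin δ = sin ε · sin λ_s = sin 23.44° × sin 49.6° = 0.30293, so δ = +17.634°.
cos H₀ = −tan(-2.7°) tan(+17.634°) = 0.0150, H₀ = 1.5558 rad.
Bracket: H₀ sin φ sin δ + cos φ cos δ sin H₀ = 1.5558×-0.04711×0.30293 + 0.99889×0.95301×0.99989 = -0.022203 + 0.951847 = 0.929644.
Inverse-square distance factor (a/d)² = 0.9913² = 0.982676.
Q̄ = (S₀/π) × 0.982676 × [bracket] = (1361/π) × 0.982676 × 0.929644 = 395.8 W/m².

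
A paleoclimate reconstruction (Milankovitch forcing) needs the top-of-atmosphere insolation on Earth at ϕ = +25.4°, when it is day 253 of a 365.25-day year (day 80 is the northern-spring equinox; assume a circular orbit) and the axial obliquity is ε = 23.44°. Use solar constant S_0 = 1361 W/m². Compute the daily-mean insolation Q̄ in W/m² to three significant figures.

Solar longitude: L_s = 360° × (253 − 80)/365.25 = 170.513°.
sin δ = sin 23.44° × sin 170.513° = 0.06556, so δ = +3.759°.
cos h₀ = −tan(+25.4°) tan(+3.759°) = -0.0312, h₀ = 1.6020 rad.
Bracket: h₀ sin ϕ sin δ + cos ϕ cos δ sin h₀ = 1.6020×0.42894×0.06556 + 0.90334×0.99785×0.99951 = 0.045050 + 0.900956 = 0.946006.
Q̄ = (S_0/π) × [bracket] = (1361/π) × 0.946006 = 409.8 W/m².

Q̄ ≈ 410 W/m²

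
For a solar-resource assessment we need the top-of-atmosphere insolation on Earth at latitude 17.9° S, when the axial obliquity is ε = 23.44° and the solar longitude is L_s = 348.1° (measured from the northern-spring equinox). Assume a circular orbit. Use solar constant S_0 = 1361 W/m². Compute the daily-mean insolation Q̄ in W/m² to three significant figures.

Solar declination: sin δ = sin ε · sin L_s = sin 23.44° × sin 348.1° = -0.08203, so δ = -4.705°.
cos h₀ = −tan(-17.9°) tan(-4.705°) = -0.0266, h₀ = 1.5974 rad.
Bracket: h₀ sin ϕ sin δ + cos ϕ cos δ sin h₀ = 1.5974×-0.30736×-0.08203 + 0.95159×0.99663×0.99965 = 0.040275 + 0.948051 = 0.988326.
Q̄ = (S_0/π) × [bracket] = (1361/π) × 0.988326 = 428.2 W/m².

Q̄ ≈ 428 W/m²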